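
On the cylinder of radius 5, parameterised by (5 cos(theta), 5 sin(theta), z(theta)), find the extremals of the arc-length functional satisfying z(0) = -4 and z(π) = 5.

Parameterise the cylinder of radius R = 5 as
    r(θ) = (5 cos θ, 5 sin θ, z(θ)).
The arc-length element is
    ds = sqrt(25 + (dz/dθ)^2) dθ,
so the Lagrangian is L = sqrt(25 + z'^2).
L depends on z' only, not on z or θ, so ∂L/∂z = 0 and
    ∂L/∂z' = z' / sqrt(25 + z'^2).
The Euler-Lagrange equation gives
    d/dθ( z' / sqrt(25 + z'^2) ) = 0,
so z' is constant. Integrating once:
    z(θ) = a θ + b,
a helix on the cylinder (a straight line when the cylinder is unrolled). The constants a, b are determined by the endpoint conditions.
With endpoint conditions z(0) = -4 and z(π) = 5: from z(0) = b we get b = -4, and a·π + -4 = 5 gives a = 9/π, so
    z(θ) = (9/π) θ − 4.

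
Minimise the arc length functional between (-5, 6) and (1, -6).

Arc-length functional: J[y] = ∫ sqrt(1 + (y')^2) dx.
Lagrangian L = sqrt(1 + (y')^2) has no explicit y dependence, so ∂L/∂y = 0 and the Euler-Lagrange equation gives
    d/dx( y' / sqrt(1 + (y')^2) ) = 0  ⇒  y' / sqrt(1 + (y')^2) = const.
Hence y' is constant, so y(x) is affine.
Fitting the endpoints (-5, 6) and (1, -6):
    slope m = ((-6) − 6) / (1 − (-5)) = -2,
    intercept c = 6 − m·(-5) = -4.
Extremal: y(x) = -2 x - 4.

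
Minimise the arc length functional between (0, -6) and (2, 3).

Arc-length functional: J[y] = ∫ sqrt(1 + (y')^2) dx.
Lagrangian L = sqrt(1 + (y')^2) has no explicit y dependence, so ∂L/∂y = 0 and the Euler-Lagrange equation gives
    d/dx( y' / sqrt(1 + (y')^2) ) = 0  ⇒  y' / sqrt(1 + (y')^2) = const.
Hence y' is constant, so y(x) is affine.
Fitting the endpoints (0, -6) and (2, 3):
    slope m = (3 − (-6)) / (2 − 0) = 9/2,
    intercept c = (-6) − m·0 = -6.
Extremal: y(x) = (9/2) x - 6.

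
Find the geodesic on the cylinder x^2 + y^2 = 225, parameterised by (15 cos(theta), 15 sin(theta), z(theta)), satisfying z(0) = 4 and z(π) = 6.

Parameterise the cylinder of radius R = 15 as
    r(θ) = (15 cos θ, 15 sin θ, z(θ)).
The arc-length element is
    ds = sqrt(225 + (dz/dθ)^2) dθ,
so the Lagrangian is L = sqrt(225 + z'^2).
L depends on z' only, not on z or θ, so ∂L/∂z = 0 and
    ∂L/∂z' = z' / sqrt(225 + z'^2).
The Euler-Lagrange equation gives
    d/dθ( z' / sqrt(225 + z'^2) ) = 0,
so z' is constant. Integrating once:
    z(θ) = a θ + b,
a helix on the cylinder (a straight line when the cylinder is unrolled). The constants a, b are determined by the endpoint conditions.
With endpoint conditions z(0) = 4 and z(π) = 6: from z(0) = b we get b = 4, and a·π + 4 = 6 gives a = 2/π, so
    z(θ) = (2/π) θ + 4.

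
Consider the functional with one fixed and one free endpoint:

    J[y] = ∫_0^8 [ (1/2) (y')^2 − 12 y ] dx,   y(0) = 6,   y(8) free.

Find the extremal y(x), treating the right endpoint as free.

The Lagrangian L = (1/2) (y')^2 − 12 y gives
    ∂L/∂y = −12,   ∂L/∂y' = y'.
Euler-Lagrange: d/dx(y') − (−12) = 0, i.e. y'' + 12 = 0, so
    y(x) = −(12/2) x^2 + C1 x + C2.
Fixed left endpoint y(0) = 6 ⇒ C2 = 6.
The right endpoint x = 8 is free, so the natural (transversality) condition is ∂L/∂y' |_{x=8} = 0, i.e. y'(8) = 0.
Compute y'(x) = −12 x + C1, so y'(8) = −96 + C1 = 0 ⇒ C1 = 96.
Therefore the extremal is
    y(x) = −6 x^2 + 96 x + 6.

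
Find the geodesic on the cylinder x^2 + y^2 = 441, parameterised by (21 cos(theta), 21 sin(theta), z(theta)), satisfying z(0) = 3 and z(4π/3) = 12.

Parameterise the cylinder of radius R = 21 as
    r(θ) = (21 cos θ, 21 sin θ, z(θ)).
The arc-length element is
    ds = sqrt(441 + (dz/dθ)^2) dθ,
so the Lagrangian is L = sqrt(441 + z'^2).
L depends on z' only, not on z or θ, so ∂L/∂z = 0 and
    ∂L/∂z' = z' / sqrt(441 + z'^2).
The Euler-Lagrange equation gives
    d/dθ( z' / sqrt(441 + z'^2) ) = 0,
so z' is constant. Integrating once:
    z(θ) = a θ + b,
a helix on the cylinder (a straight line when the cylinder is unrolled). The constants a, b are determined by the endpoint conditions.
With endpoint conditions z(0) = 3 and z(4π/3) = 12: from z(0) = b we get b = 3, and a·4π/3 + 3 = 12 gives a = 27/(4π), so
    z(θ) = (27/(4π)) θ + 3.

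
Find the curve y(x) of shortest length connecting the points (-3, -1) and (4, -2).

Arc-length functional: J[y] = ∫ sqrt(1 + (y')^2) dx.
Lagrangian L = sqrt(1 + (y')^2) has no explicit y dependence, so ∂L/∂y = 0 and the Euler-Lagrange equation gives
    d/dx( y' / sqrt(1 + (y')^2) ) = 0  ⇒  y' / sqrt(1 + (y')^2) = const.
Hence y' is constant, so y(x) is affine.
Fitting the endpoints (-3, -1) and (4, -2):
    slope m = ((-2) − (-1)) / (4 − (-3)) = -1/7,
    intercept c = (-1) − m·(-3) = -10/7.
Extremal: y(x) = (-1/7) x - 10/7.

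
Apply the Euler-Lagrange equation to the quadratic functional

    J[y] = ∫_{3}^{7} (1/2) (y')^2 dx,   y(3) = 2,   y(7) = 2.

The Lagrangian is L = (1/2) (y')^2.
Compute ∂L/∂y = 0, ∂L/∂y' = y'.
The Euler-Lagrange equation d/dx(∂L/∂y') − ∂L/∂y = 0 reduces to
    y'' = 0.
Its general solution is
    y(x) = A x + B,
with A, B fixed by the endpoint conditions.
Applying the endpoint conditions y(3) = 2 and y(7) = 2: solve A·3 + B = 2 and A·7 + B = 2. Subtracting gives A(7 − 3) = 2 − 2, so A = 0, and B = 2 − A·3 = 2. Therefore
    y(x) = 2.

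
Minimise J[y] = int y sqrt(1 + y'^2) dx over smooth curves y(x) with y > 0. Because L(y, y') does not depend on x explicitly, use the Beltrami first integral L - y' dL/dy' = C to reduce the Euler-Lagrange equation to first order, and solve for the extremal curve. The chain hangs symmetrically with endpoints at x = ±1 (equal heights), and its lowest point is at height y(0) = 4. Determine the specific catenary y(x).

The Lagrangian L(y, y') = y sqrt(1 + y'^2) has no explicit x dependence, so the Beltrami identity applies:
    L − y' ∂L/∂y' = C.
Compute ∂L/∂y' = y · y' / sqrt(1 + y'^2). Then
    L − y' ∂L/∂y'
    = y sqrt(1 + y'^2) − y · y'^2 / sqrt(1 + y'^2)
    = y (1 + y'^2 − y'^2) / sqrt(1 + y'^2)
    = y / sqrt(1 + y'^2) = C.
Squaring gives y^2 = C^2 (1 + y'^2), i.e.
    y'^2 = y^2 / C^2 − 1.
Separating variables,
    dy / sqrt(y^2 − C^2) = dx / C,
and integrating gives arccosh(y / C) = (x − a)/C, so
    y(x) = C cosh((x − a)/C),
the catenary. The constants C and a are fixed by the two endpoint conditions (and, for the hanging-chain problem, the length constraint selects C).
Now fit the given data. The endpoints x = ±1 are symmetric at equal height, so the catenary is even about its minimum: a = 0 and y(x) = C cosh(x/C). The lowest point is y(0) = C cosh(0) = C, and we are told y(0) = 4, so C = 4. Therefore
    y(x) = 4 cosh(x/4),
and at the endpoints
    y(±1) = 4 cosh(1/4).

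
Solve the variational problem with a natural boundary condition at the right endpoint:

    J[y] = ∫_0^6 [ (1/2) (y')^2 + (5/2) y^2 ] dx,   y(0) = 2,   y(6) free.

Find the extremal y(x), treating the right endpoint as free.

The Lagrangian L = (1/2) (y')^2 + (5/2) y^2 gives
    ∂L/∂y = 5 y,   ∂L/∂y' = y'.
Euler-Lagrange: y'' − 5 y = 0.
With k = sqrt(5), the general solution is
    y(x) = A cosh(sqrt(5) x) + B sinh(sqrt(5) x).
Fixed left endpoint y(0) = 2 ⇒ A = 2.
The right endpoint x = 6 is free, so the natural (transversality) condition is ∂L/∂y' |_{x=6} = 0, i.e. y'(6) = 0.
Compute y'(x) = A k sinh(k x) + B k cosh(k x), so
    y'(6) = A k sinh(k·6) + B k cosh(k·6) = 0
    ⇒ B = −A tanh(k·6) = − 2 tanh(sqrt(5)·6).
Therefore the extremal is
    y(x) = 2 cosh(sqrt(5) x) − 2 tanh(sqrt(5)·6) sinh(sqrt(5) x).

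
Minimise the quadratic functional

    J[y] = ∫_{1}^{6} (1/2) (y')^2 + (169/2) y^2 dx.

The Lagrangian is L = (1/2) (y')^2 + (169/2) y^2.
Compute ∂L/∂y = 169y, ∂L/∂y' = y'.
The Euler-Lagrange equation d/dx(∂L/∂y') − ∂L/∂y = 0 reduces to
    y'' − 169 y = 0.
Its general solution is
    y(x) = A e^(13x) + B e^(−13x),
with A, B fixed by the endpoint conditions.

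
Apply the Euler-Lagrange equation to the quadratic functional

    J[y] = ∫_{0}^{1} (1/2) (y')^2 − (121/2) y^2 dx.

The Lagrangian is L = (1/2) (y')^2 − (121/2) y^2.
Compute ∂L/∂y = -121y, ∂L/∂y' = y'.
The Euler-Lagrange equation d/dx(∂L/∂y') − ∂L/∂y = 0 reduces to
    y'' + 121 y = 0.
Its general solution is
    y(x) = A sin(11x) + B cos(11x),
with A, B fixed by the endpoint conditions.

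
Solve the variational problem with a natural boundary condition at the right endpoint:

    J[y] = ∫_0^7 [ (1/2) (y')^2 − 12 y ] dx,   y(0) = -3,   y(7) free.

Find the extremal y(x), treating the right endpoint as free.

The Lagrangian L = (1/2) (y')^2 − 12 y gives
    ∂L/∂y = −12,   ∂L/∂y' = y'.
Euler-Lagrange: d/dx(y') − (−12) = 0, i.e. y'' + 12 = 0, so
    y(x) = −(12/2) x^2 + C1 x + C2.
Fixed left endpoint y(0) = -3 ⇒ C2 = -3.
The right endpoint x = 7 is free, so the natural (transversality) condition is ∂L/∂y' |_{x=7} = 0, i.e. y'(7) = 0.
Compute y'(x) = −12 x + C1, so y'(7) = −84 + C1 = 0 ⇒ C1 = 84.
Therefore the extremal is
    y(x) = −6 x^2 + 84 x − 3.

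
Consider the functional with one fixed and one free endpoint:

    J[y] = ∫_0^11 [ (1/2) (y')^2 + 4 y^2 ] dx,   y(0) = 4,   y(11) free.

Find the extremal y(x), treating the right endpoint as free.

The Lagrangian L = (1/2) (y')^2 + 4 y^2 gives
    ∂L/∂y = 8 y,   ∂L/∂y' = y'.
Euler-Lagrange: y'' − 8 y = 0.
With k = sqrt(8), the general solution is
    y(x) = A cosh(sqrt(8) x) + B sinh(sqrt(8) x).
Fixed left endpoint y(0) = 4 ⇒ A = 4.
The right endpoint x = 11 is free, so the natural (transversality) condition is ∂L/∂y' |_{x=11} = 0, i.e. y'(11) = 0.
Compute y'(x) = A k sinh(k x) + B k cosh(k x), so
    y'(11) = A k sinh(k·11) + B k cosh(k·11) = 0
    ⇒ B = −A tanh(k·11) = − 4 tanh(sqrt(8)·11).
Therefore the extremal is
    y(x) = 4 cosh(sqrt(8) x) − 4 tanh(sqrt(8)·11) sinh(sqrt(8) x).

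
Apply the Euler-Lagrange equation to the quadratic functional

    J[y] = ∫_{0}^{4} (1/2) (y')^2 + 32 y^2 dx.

The Lagrangian is L = (1/2) (y')^2 + 32 y^2.
Compute ∂L/∂y = 64y, ∂L/∂y' = y'.
The Euler-Lagrange equation d/dx(∂L/∂y') − ∂L/∂y = 0 reduces to
    y'' − 64 y = 0.
Its general solution is
    y(x) = A e^(8x) + B e^(−8x),
with A, B fixed by the endpoint conditions.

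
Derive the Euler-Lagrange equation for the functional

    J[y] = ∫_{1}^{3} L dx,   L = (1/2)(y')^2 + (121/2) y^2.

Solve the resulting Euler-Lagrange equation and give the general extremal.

The Lagrangian is L = (1/2)(y')^2 + (121/2) y^2.
∂L/∂y = 121y.
∂L/∂y' = y'.
The Euler-Lagrange equation d/dx(∂L/∂y') − ∂L/∂y = 0 becomes:
    y'' - 121 y = 0
General solution: y(x) = A e^(11x) + B e^(-11x), where A and B are arbitrary constants fixed by the endpoint conditions.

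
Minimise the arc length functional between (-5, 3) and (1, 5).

Arc-length functional: J[y] = ∫ sqrt(1 + (y')^2) dx.
Lagrangian L = sqrt(1 + (y')^2) has no explicit y dependence, so ∂L/∂y = 0 and the Euler-Lagrange equation gives
    d/dx( y' / sqrt(1 + (y')^2) ) = 0  ⇒  y' / sqrt(1 + (y')^2) = const.
Hence y' is constant, so y(x) is affine.
Fitting the endpoints (-5, 3) and (1, 5):
    slope m = (5 − 3) / (1 − (-5)) = 1/3,
    intercept c = 3 − m·(-5) = 14/3.
Extremal: y(x) = (1/3) x + 14/3.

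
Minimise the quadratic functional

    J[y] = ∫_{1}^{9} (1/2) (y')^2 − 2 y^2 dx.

The Lagrangian is L = (1/2) (y')^2 − 2 y^2.
Compute ∂L/∂y = -4y, ∂L/∂y' = y'.
The Euler-Lagrange equation d/dx(∂L/∂y') − ∂L/∂y = 0 reduces to
    y'' + 4 y = 0.
Its general solution is
    y(x) = A sin(2x) + B cos(2x),
with A, B fixed by the endpoint conditions.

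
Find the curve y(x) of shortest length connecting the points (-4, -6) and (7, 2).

Arc-length functional: J[y] = ∫ sqrt(1 + (y')^2) dx.
Lagrangian L = sqrt(1 + (y')^2) has no explicit y dependence, so ∂L/∂y = 0 and the Euler-Lagrange equation gives
    d/dx( y' / sqrt(1 + (y')^2) ) = 0  ⇒  y' / sqrt(1 + (y')^2) = const.
Hence y' is constant, so y(x) is affine.
Fitting the endpoints (-4, -6) and (7, 2):
    slope m = (2 − (-6)) / (7 − (-4)) = 8/11,
    intercept c = (-6) − m·(-4) = -34/11.
Extremal: y(x) = (8/11) x - 34/11.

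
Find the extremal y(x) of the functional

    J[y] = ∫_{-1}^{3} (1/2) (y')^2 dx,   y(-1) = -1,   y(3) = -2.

The Lagrangian is L = (1/2) (y')^2.
Compute ∂L/∂y = 0, ∂L/∂y' = y'.
The Euler-Lagrange equation d/dx(∂L/∂y') − ∂L/∂y = 0 reduces to
    y'' = 0.
Its general solution is
    y(x) = A x + B,
with A, B fixed by the endpoint conditions.
Applying the endpoint conditions y(-1) = -1 and y(3) = -2: solve A·-1 + B = -1 and A·3 + B = -2. Subtracting gives A(3 − -1) = -2 − -1, so A = -1/4, and B = -1 − A·-1 = -5/4. Therefore
    y(x) = (-1/4) x - 5/4.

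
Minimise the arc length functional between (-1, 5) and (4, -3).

Arc-length functional: J[y] = ∫ sqrt(1 + (y')^2) dx.
Lagrangian L = sqrt(1 + (y')^2) has no explicit y dependence, so ∂L/∂y = 0 and the Euler-Lagrange equation gives
    d/dx( y' / sqrt(1 + (y')^2) ) = 0  ⇒  y' / sqrt(1 + (y')^2) = const.
Hence y' is constant, so y(x) is affine.
Fitting the endpoints (-1, 5) and (4, -3):
    slope m = ((-3) − 5) / (4 − (-1)) = -8/5,
    intercept c = 5 − m·(-1) = 17/5.
Extremal: y(x) = (-8/5) x + 17/5.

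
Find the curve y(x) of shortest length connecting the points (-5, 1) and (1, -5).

Arc-length functional: J[y] = ∫ sqrt(1 + (y')^2) dx.
Lagrangian L = sqrt(1 + (y')^2) has no explicit y dependence, so ∂L/∂y = 0 and the Euler-Lagrange equation gives
    d/dx( y' / sqrt(1 + (y')^2) ) = 0  ⇒  y' / sqrt(1 + (y')^2) = const.
Hence y' is constant, so y(x) is affine.
Fitting the endpoints (-5, 1) and (1, -5):
    slope m = ((-5) − 1) / (1 − (-5)) = -1,
    intercept c = 1 − m·(-5) = -4.
Extremal: y(x) = -x - 4.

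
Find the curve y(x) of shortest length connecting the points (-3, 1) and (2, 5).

Arc-length functional: J[y] = ∫ sqrt(1 + (y')^2) dx.
Lagrangian L = sqrt(1 + (y')^2) has no explicit y dependence, so ∂L/∂y = 0 and the Euler-Lagrange equation gives
    d/dx( y' / sqrt(1 + (y')^2) ) = 0  ⇒  y' / sqrt(1 + (y')^2) = const.
Hence y' is constant, so y(x) is affine.
Fitting the endpoints (-3, 1) and (2, 5):
    slope m = (5 − 1) / (2 − (-3)) = 4/5,
    intercept c = 1 − m·(-3) = 17/5.
Extremal: y(x) = (4/5) x + 17/5.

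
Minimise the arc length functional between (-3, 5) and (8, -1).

Arc-length functional: J[y] = ∫ sqrt(1 + (y')^2) dx.
Lagrangian L = sqrt(1 + (y')^2) has no explicit y dependence, so ∂L/∂y = 0 and the Euler-Lagrange equation gives
    d/dx( y' / sqrt(1 + (y')^2) ) = 0  ⇒  y' / sqrt(1 + (y')^2) = const.
Hence y' is constant, so y(x) is affine.
Fitting the endpoints (-3, 5) and (8, -1):
    slope m = ((-1) − 5) / (8 − (-3)) = -6/11,
    intercept c = 5 − m·(-3) = 37/11.
Extremal: y(x) = (-6/11) x + 37/11.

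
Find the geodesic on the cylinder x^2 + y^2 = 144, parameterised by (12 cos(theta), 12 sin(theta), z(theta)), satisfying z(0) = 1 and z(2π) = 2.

Parameterise the cylinder of radius R = 12 as
    r(θ) = (12 cos θ, 12 sin θ, z(θ)).
The arc-length element is
    ds = sqrt(144 + (dz/dθ)^2) dθ,
so the Lagrangian is L = sqrt(144 + z'^2).
L depends on z' only, not on z or θ, so ∂L/∂z = 0 and
    ∂L/∂z' = z' / sqrt(144 + z'^2).
The Euler-Lagrange equation gives
    d/dθ( z' / sqrt(144 + z'^2) ) = 0,
so z' is constant. Integrating once:
    z(θ) = a θ + b,
a helix on the cylinder (a straight line when the cylinder is unrolled). The constants a, b are determined by the endpoint conditions.
With endpoint conditions z(0) = 1 and z(2π) = 2: from z(0) = b we get b = 1, and a·2π + 1 = 2 gives a = 1/(2π), so
    z(θ) = (1/(2π)) θ + 1.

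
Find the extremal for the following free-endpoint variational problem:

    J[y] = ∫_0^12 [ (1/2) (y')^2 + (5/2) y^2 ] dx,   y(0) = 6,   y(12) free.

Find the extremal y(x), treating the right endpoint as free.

The Lagrangian L = (1/2) (y')^2 + (5/2) y^2 gives
    ∂L/∂y = 5 y,   ∂L/∂y' = y'.
Euler-Lagrange: y'' − 5 y = 0.
With k = sqrt(5), the general solution is
    y(x) = A cosh(sqrt(5) x) + B sinh(sqrt(5) x).
Fixed left endpoint y(0) = 6 ⇒ A = 6.
The right endpoint x = 12 is free, so the natural (transversality) condition is ∂L/∂y' |_{x=12} = 0, i.e. y'(12) = 0.
Compute y'(x) = A k sinh(k x) + B k cosh(k x), so
    y'(12) = A k sinh(k·12) + B k cosh(k·12) = 0
    ⇒ B = −A tanh(k·12) = − 6 tanh(sqrt(5)·12).
Therefore the extremal is
    y(x) = 6 cosh(sqrt(5) x) − 6 tanh(sqrt(5)·12) sinh(sqrt(5) x).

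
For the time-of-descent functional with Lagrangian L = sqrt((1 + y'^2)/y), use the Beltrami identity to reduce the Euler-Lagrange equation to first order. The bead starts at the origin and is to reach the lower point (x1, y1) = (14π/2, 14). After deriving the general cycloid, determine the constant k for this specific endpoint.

The Lagrangian L = sqrt((1 + y'^2) / y) has no explicit x dependence, so the Beltrami identity applies:
    L − y' ∂L/∂y' = C.
Compute ∂L/∂y' = y' / sqrt(y (1 + y'^2)).
Substitute:
    sqrt((1 + y'^2)/y) − y'·y' / sqrt(y (1 + y'^2))
    = (1 + y'^2) / sqrt(y (1 + y'^2)) − y'^2 / sqrt(y (1 + y'^2))
    = 1 / sqrt(y (1 + y'^2)) = C.
Squaring and rearranging gives the first integral
    y (1 + y'^2) = 1/C^2 =: k   (constant).
Solving this first-order ODE by the substitution
    y = (k/2)(1 − cos θ)
yields the cycloid parameterisation
    x(θ) = (k/2)(θ − sin θ),   y(θ) = (k/2)(1 − cos θ).
The constant k is fixed by the endpoint condition.
Now fit the given lower endpoint (x1, y1) = (14π/2, 14). At the bottom of the first arch (θ = π), the parametric equations give
    y(π) = (k/2)(1 − cos π) = k,
    x(π) = (k/2)(π − sin π) = kπ/2.
Matching y(π) = 14 gives k = 14, consistent with x(π) = 14π/2. Therefore the specific cycloid is
    x(θ) = (14/2)(θ − sin θ),   y(θ) = (14/2)(1 − cos θ).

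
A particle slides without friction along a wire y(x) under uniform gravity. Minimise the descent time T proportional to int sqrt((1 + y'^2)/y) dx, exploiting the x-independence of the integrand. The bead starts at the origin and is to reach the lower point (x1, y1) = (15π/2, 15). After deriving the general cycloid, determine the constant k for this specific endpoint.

The Lagrangian L = sqrt((1 + y'^2) / y) has no explicit x dependence, so the Beltrami identity applies:
    L − y' ∂L/∂y' = C.
Compute ∂L/∂y' = y' / sqrt(y (1 + y'^2)).
Substitute:
    sqrt((1 + y'^2)/y) − y'·y' / sqrt(y (1 + y'^2))
    = (1 + y'^2) / sqrt(y (1 + y'^2)) − y'^2 / sqrt(y (1 + y'^2))
    = 1 / sqrt(y (1 + y'^2)) = C.
Squaring and rearranging gives the first integral
    y (1 + y'^2) = 1/C^2 =: k   (constant).
Solving this first-order ODE by the substitution
    y = (k/2)(1 − cos θ)
yields the cycloid parameterisation
    x(θ) = (k/2)(θ − sin θ),   y(θ) = (k/2)(1 − cos θ).
The constant k is fixed by the endpoint condition.
Now fit the given lower endpoint (x1, y1) = (15π/2, 15). At the bottom of the first arch (θ = π), the parametric equations give
    y(π) = (k/2)(1 − cos π) = k,
    x(π) = (k/2)(π − sin π) = kπ/2.
Matching y(π) = 15 gives k = 15, consistent with x(π) = 15π/2. Therefore the specific cycloid is
    x(θ) = (15/2)(θ − sin θ),   y(θ) = (15/2)(1 − cos θ).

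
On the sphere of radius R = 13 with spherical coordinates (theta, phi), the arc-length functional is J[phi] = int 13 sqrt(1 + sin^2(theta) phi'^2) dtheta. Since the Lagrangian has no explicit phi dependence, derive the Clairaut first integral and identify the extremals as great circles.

On the sphere of radius R = 13 with spherical coordinates (θ, φ), the induced metric is
    ds^2 = 169(dθ^2 + sin^2(θ) dφ^2).
Parameterise by θ; the arc-length functional is
    J[φ] = ∫ 13 sqrt(1 + sin^2(θ) (dφ/dθ)^2) dθ,
so L = 13 sqrt(1 + sin^2(θ) φ'^2). Compute
    ∂L/∂φ = 0  (L has no explicit φ dependence),
    ∂L/∂φ' = 13 sin^2(θ) φ' / sqrt(1 + sin^2(θ) φ'^2).
Since ∂L/∂φ = 0, the Euler-Lagrange equation
    d/dθ(∂L/∂φ') − ∂L/∂φ = 0
reduces to d/dθ(∂L/∂φ') = 0, i.e. the momentum conjugate to φ is conserved:
    13 sin^2(θ) φ' / sqrt(1 + sin^2(θ) φ'^2) = C.
The overall factor of 13 is constant, so dividing through gives Clairaut's relation sin^2(θ) φ' / sqrt(1 + sin^2(θ) φ'^2) = C' (with C' = C/13). Solving for φ' and integrating gives the great-circle family
    cot(θ) = A cos(φ − φ_0),
i.e. the intersection of the sphere with a plane through the origin. The two constants A and φ_0 (equivalently C and one phase) are fixed by the two endpoint conditions.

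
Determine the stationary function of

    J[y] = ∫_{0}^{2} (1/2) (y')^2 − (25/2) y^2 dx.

The Lagrangian is L = (1/2) (y')^2 − (25/2) y^2.
Compute ∂L/∂y = -25y, ∂L/∂y' = y'.
The Euler-Lagrange equation d/dx(∂L/∂y') − ∂L/∂y = 0 reduces to
    y'' + 25 y = 0.
Its general solution is
    y(x) = A sin(5x) + B cos(5x),
with A, B fixed by the endpoint conditions.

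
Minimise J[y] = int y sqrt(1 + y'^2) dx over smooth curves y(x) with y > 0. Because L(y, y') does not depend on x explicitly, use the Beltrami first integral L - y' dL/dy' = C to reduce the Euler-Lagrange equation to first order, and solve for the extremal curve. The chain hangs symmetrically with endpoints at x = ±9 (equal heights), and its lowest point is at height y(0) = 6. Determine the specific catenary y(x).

The Lagrangian L(y, y') = y sqrt(1 + y'^2) has no explicit x dependence, so the Beltrami identity applies:
    L − y' ∂L/∂y' = C.
Compute ∂L/∂y' = y · y' / sqrt(1 + y'^2). Then
    L − y' ∂L/∂y'
    = y sqrt(1 + y'^2) − y · y'^2 / sqrt(1 + y'^2)
    = y (1 + y'^2 − y'^2) / sqrt(1 + y'^2)
    = y / sqrt(1 + y'^2) = C.
Squaring gives y^2 = C^2 (1 + y'^2), i.e.
    y'^2 = y^2 / C^2 − 1.
Separating variables,
    dy / sqrt(y^2 − C^2) = dx / C,
and integrating gives arccosh(y / C) = (x − a)/C, so
    y(x) = C cosh((x − a)/C),
the catenary. The constants C and a are fixed by the two endpoint conditions (and, for the hanging-chain problem, the length constraint selects C).
Now fit the given data. The endpoints x = ±9 are symmetric at equal height, so the catenary is even about its minimum: a = 0 and y(x) = C cosh(x/C). The lowest point is y(0) = C cosh(0) = C, and we are told y(0) = 6, so C = 6. Therefore
    y(x) = 6 cosh(x/6),
and at the endpoints
    y(±9) = 6 cosh(9/6).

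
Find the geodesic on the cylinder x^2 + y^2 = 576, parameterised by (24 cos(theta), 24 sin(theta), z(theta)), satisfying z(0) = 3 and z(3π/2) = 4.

Parameterise the cylinder of radius R = 24 as
    r(θ) = (24 cos θ, 24 sin θ, z(θ)).
The arc-length element is
    ds = sqrt(576 + (dz/dθ)^2) dθ,
so the Lagrangian is L = sqrt(576 + z'^2).
L depends on z' only, not on z or θ, so ∂L/∂z = 0 and
    ∂L/∂z' = z' / sqrt(576 + z'^2).
The Euler-Lagrange equation gives
    d/dθ( z' / sqrt(576 + z'^2) ) = 0,
so z' is constant. Integrating once:
    z(θ) = a θ + b,
a helix on the cylinder (a straight line when the cylinder is unrolled). The constants a, b are determined by the endpoint conditions.
With endpoint conditions z(0) = 3 and z(3π/2) = 4: from z(0) = b we get b = 3, and a·3π/2 + 3 = 4 gives a = 2/(3π), so
    z(θ) = (2/(3π)) θ + 3.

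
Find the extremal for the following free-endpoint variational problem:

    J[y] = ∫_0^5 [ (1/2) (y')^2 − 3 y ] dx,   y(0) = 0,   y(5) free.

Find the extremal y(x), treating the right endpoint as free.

The Lagrangian L = (1/2) (y')^2 − 3 y gives
    ∂L/∂y = −3,   ∂L/∂y' = y'.
Euler-Lagrange: d/dx(y') − (−3) = 0, i.e. y'' + 3 = 0, so
    y(x) = −(3/2) x^2 + C1 x + C2.
Fixed left endpoint y(0) = 0 ⇒ C2 = 0.
The right endpoint x = 5 is free, so the natural (transversality) condition is ∂L/∂y' |_{x=5} = 0, i.e. y'(5) = 0.
Compute y'(x) = −3 x + C1, so y'(5) = −15 + C1 = 0 ⇒ C1 = 15.
Therefore the extremal is
    y(x) = −(3/2) x^2 + 15 x.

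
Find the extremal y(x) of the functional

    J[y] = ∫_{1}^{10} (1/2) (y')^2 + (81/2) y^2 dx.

The Lagrangian is L = (1/2) (y')^2 + (81/2) y^2.
Compute ∂L/∂y = 81y, ∂L/∂y' = y'.
The Euler-Lagrange equation d/dx(∂L/∂y') − ∂L/∂y = 0 reduces to
    y'' − 81 y = 0.
Its general solution is
    y(x) = A e^(9x) + B e^(−9x),
with A, B fixed by the endpoint conditions.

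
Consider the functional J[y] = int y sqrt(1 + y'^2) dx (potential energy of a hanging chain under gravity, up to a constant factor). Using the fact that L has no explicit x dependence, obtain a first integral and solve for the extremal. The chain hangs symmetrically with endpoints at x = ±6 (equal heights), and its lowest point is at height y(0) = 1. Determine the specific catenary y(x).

The Lagrangian L(y, y') = y sqrt(1 + y'^2) has no explicit x dependence, so the Beltrami identity applies:
    L − y' ∂L/∂y' = C.
Compute ∂L/∂y' = y · y' / sqrt(1 + y'^2). Then
    L − y' ∂L/∂y'
    = y sqrt(1 + y'^2) − y · y'^2 / sqrt(1 + y'^2)
    = y (1 + y'^2 − y'^2) / sqrt(1 + y'^2)
    = y / sqrt(1 + y'^2) = C.
Squaring gives y^2 = C^2 (1 + y'^2), i.e.
    y'^2 = y^2 / C^2 − 1.
Separating variables,
    dy / sqrt(y^2 − C^2) = dx / C,
and integrating gives arccosh(y / C) = (x − a)/C, so
    y(x) = C cosh((x − a)/C),
the catenary. The constants C and a are fixed by the two endpoint conditions (and, for the hanging-chain problem, the length constraint selects C).
Now fit the given data. The endpoints x = ±6 are symmetric at equal height, so the catenary is even about its minimum: a = 0 and y(x) = C cosh(x/C). The lowest point is y(0) = C cosh(0) = C, and we are told y(0) = 1, so C = 1. Therefore
    y(x) = cosh(x),
and at the endpoints
    y(±6) = cosh(6).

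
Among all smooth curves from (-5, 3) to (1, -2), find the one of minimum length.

Arc-length functional: J[y] = ∫ sqrt(1 + (y')^2) dx.
Lagrangian L = sqrt(1 + (y')^2) has no explicit y dependence, so ∂L/∂y = 0 and the Euler-Lagrange equation gives
    d/dx( y' / sqrt(1 + (y')^2) ) = 0  ⇒  y' / sqrt(1 + (y')^2) = const.
Hence y' is constant, so y(x) is affine.
Fitting the endpoints (-5, 3) and (1, -2):
    slope m = ((-2) − 3) / (1 − (-5)) = -5/6,
    intercept c = 3 − m·(-5) = -7/6.
Extremal: y(x) = (-5/6) x - 7/6.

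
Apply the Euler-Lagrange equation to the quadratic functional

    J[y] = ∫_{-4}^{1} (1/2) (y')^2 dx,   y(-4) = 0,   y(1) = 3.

The Lagrangian is L = (1/2) (y')^2.
Compute ∂L/∂y = 0, ∂L/∂y' = y'.
The Euler-Lagrange equation d/dx(∂L/∂y') − ∂L/∂y = 0 reduces to
    y'' = 0.
Its general solution is
    y(x) = A x + B,
with A, B fixed by the endpoint conditions.
Applying the endpoint conditions y(-4) = 0 and y(1) = 3: solve A·-4 + B = 0 and A·1 + B = 3. Subtracting gives A(1 − -4) = 3 − 0, so A = 3/5, and B = 0 − A·-4 = 12/5. Therefore
    y(x) = (3/5) x + 12/5.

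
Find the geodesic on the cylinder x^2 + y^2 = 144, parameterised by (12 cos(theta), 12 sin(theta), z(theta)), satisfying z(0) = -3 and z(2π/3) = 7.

Parameterise the cylinder of radius R = 12 as
    r(θ) = (12 cos θ, 12 sin θ, z(θ)).
The arc-length element is
    ds = sqrt(144 + (dz/dθ)^2) dθ,
so the Lagrangian is L = sqrt(144 + z'^2).
L depends on z' only, not on z or θ, so ∂L/∂z = 0 and
    ∂L/∂z' = z' / sqrt(144 + z'^2).
The Euler-Lagrange equation gives
    d/dθ( z' / sqrt(144 + z'^2) ) = 0,
so z' is constant. Integrating once:
    z(θ) = a θ + b,
a helix on the cylinder (a straight line when the cylinder is unrolled). The constants a, b are determined by the endpoint conditions.
With endpoint conditions z(0) = -3 and z(2π/3) = 7: from z(0) = b we get b = -3, and a·2π/3 + -3 = 7 gives a = 15/π, so
    z(θ) = (15/π) θ − 3.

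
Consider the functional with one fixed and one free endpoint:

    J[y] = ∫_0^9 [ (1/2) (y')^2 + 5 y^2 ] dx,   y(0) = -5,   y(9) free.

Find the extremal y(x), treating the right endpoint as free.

The Lagrangian L = (1/2) (y')^2 + 5 y^2 gives
    ∂L/∂y = 10 y,   ∂L/∂y' = y'.
Euler-Lagrange: y'' − 10 y = 0.
With k = sqrt(10), the general solution is
    y(x) = A cosh(sqrt(10) x) + B sinh(sqrt(10) x).
Fixed left endpoint y(0) = -5 ⇒ A = -5.
The right endpoint x = 9 is free, so the natural (transversality) condition is ∂L/∂y' |_{x=9} = 0, i.e. y'(9) = 0.
Compute y'(x) = A k sinh(k x) + B k cosh(k x), so
    y'(9) = A k sinh(k·9) + B k cosh(k·9) = 0
    ⇒ B = −A tanh(k·9) = 5 tanh(sqrt(10)·9).
Therefore the extremal is
    y(x) = −5 cosh(sqrt(10) x) + 5 tanh(sqrt(10)·9) sinh(sqrt(10) x).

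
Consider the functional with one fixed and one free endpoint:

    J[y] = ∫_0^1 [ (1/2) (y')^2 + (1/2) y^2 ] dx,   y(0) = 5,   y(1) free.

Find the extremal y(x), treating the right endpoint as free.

The Lagrangian L = (1/2) (y')^2 + (1/2) y^2 gives
    ∂L/∂y = 1 y,   ∂L/∂y' = y'.
Euler-Lagrange: y'' − y = 0.
With k = 1, the general solution is
    y(x) = A cosh(x) + B sinh(x).
Fixed left endpoint y(0) = 5 ⇒ A = 5.
The right endpoint x = 1 is free, so the natural (transversality) condition is ∂L/∂y' |_{x=1} = 0, i.e. y'(1) = 0.
Compute y'(x) = A k sinh(k x) + B k cosh(k x), so
    y'(1) = A k sinh(k·1) + B k cosh(k·1) = 0
    ⇒ B = −A tanh(k·1) = − 5 tanh(1·1).
Therefore the extremal is
    y(x) = 5 cosh(1 x) − 5 tanh(1·1) sinh(1 x).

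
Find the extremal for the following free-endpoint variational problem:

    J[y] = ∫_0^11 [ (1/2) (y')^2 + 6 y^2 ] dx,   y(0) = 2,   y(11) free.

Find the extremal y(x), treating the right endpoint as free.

The Lagrangian L = (1/2) (y')^2 + 6 y^2 gives
    ∂L/∂y = 12 y,   ∂L/∂y' = y'.
Euler-Lagrange: y'' − 12 y = 0.
With k = sqrt(12), the general solution is
    y(x) = A cosh(sqrt(12) x) + B sinh(sqrt(12) x).
Fixed left endpoint y(0) = 2 ⇒ A = 2.
The right endpoint x = 11 is free, so the natural (transversality) condition is ∂L/∂y' |_{x=11} = 0, i.e. y'(11) = 0.
Compute y'(x) = A k sinh(k x) + B k cosh(k x), so
    y'(11) = A k sinh(k·11) + B k cosh(k·11) = 0
    ⇒ B = −A tanh(k·11) = − 2 tanh(sqrt(12)·11).
Therefore the extremal is
    y(x) = 2 cosh(sqrt(12) x) − 2 tanh(sqrt(12)·11) sinh(sqrt(12) x).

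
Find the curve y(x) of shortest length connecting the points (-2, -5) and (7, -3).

Arc-length functional: J[y] = ∫ sqrt(1 + (y')^2) dx.
Lagrangian L = sqrt(1 + (y')^2) has no explicit y dependence, so ∂L/∂y = 0 and the Euler-Lagrange equation gives
    d/dx( y' / sqrt(1 + (y')^2) ) = 0  ⇒  y' / sqrt(1 + (y')^2) = const.
Hence y' is constant, so y(x) is affine.
Fitting the endpoints (-2, -5) and (7, -3):
    slope m = ((-3) − (-5)) / (7 − (-2)) = 2/9,
    intercept c = (-5) − m·(-2) = -41/9.
Extremal: y(x) = (2/9) x - 41/9.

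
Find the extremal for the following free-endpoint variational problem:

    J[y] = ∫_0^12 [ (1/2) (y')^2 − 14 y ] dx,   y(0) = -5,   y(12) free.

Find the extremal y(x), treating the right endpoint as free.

The Lagrangian L = (1/2) (y')^2 − 14 y gives
    ∂L/∂y = −14,   ∂L/∂y' = y'.
Euler-Lagrange: d/dx(y') − (−14) = 0, i.e. y'' + 14 = 0, so
    y(x) = −(14/2) x^2 + C1 x + C2.
Fixed left endpoint y(0) = -5 ⇒ C2 = -5.
The right endpoint x = 12 is free, so the natural (transversality) condition is ∂L/∂y' |_{x=12} = 0, i.e. y'(12) = 0.
Compute y'(x) = −14 x + C1, so y'(12) = −168 + C1 = 0 ⇒ C1 = 168.
Therefore the extremal is
    y(x) = −7 x^2 + 168 x − 5.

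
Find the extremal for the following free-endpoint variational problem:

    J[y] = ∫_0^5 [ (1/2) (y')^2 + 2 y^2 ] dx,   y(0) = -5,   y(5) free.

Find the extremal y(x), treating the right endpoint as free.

The Lagrangian L = (1/2) (y')^2 + 2 y^2 gives
    ∂L/∂y = 4 y,   ∂L/∂y' = y'.
Euler-Lagrange: y'' − 4 y = 0.
With k = 2, the general solution is
    y(x) = A cosh(2 x) + B sinh(2 x).
Fixed left endpoint y(0) = -5 ⇒ A = -5.
The right endpoint x = 5 is free, so the natural (transversality) condition is ∂L/∂y' |_{x=5} = 0, i.e. y'(5) = 0.
Compute y'(x) = A k sinh(k x) + B k cosh(k x), so
    y'(5) = A k sinh(k·5) + B k cosh(k·5) = 0
    ⇒ B = −A tanh(k·5) = 5 tanh(2·5).
Therefore the extremal is
    y(x) = −5 cosh(2 x) + 5 tanh(2·5) sinh(2 x).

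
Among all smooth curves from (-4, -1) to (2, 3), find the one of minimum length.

Arc-length functional: J[y] = ∫ sqrt(1 + (y')^2) dx.
Lagrangian L = sqrt(1 + (y')^2) has no explicit y dependence, so ∂L/∂y = 0 and the Euler-Lagrange equation gives
    d/dx( y' / sqrt(1 + (y')^2) ) = 0  ⇒  y' / sqrt(1 + (y')^2) = const.
Hence y' is constant, so y(x) is affine.
Fitting the endpoints (-4, -1) and (2, 3):
    slope m = (3 − (-1)) / (2 − (-4)) = 2/3,
    intercept c = (-1) − m·(-4) = 5/3.
Extremal: y(x) = (2/3) x + 5/3.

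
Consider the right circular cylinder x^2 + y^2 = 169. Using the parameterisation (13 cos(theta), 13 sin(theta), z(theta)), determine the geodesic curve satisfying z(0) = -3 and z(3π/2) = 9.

Parameterise the cylinder of radius R = 13 as
    r(θ) = (13 cos θ, 13 sin θ, z(θ)).
The arc-length element is
    ds = sqrt(169 + (dz/dθ)^2) dθ,
so the Lagrangian is L = sqrt(169 + z'^2).
L depends on z' only, not on z or θ, so ∂L/∂z = 0 and
    ∂L/∂z' = z' / sqrt(169 + z'^2).
The Euler-Lagrange equation gives
    d/dθ( z' / sqrt(169 + z'^2) ) = 0,
so z' is constant. Integrating once:
    z(θ) = a θ + b,
a helix on the cylinder (a straight line when the cylinder is unrolled). The constants a, b are determined by the endpoint conditions.
With endpoint conditions z(0) = -3 and z(3π/2) = 9: from z(0) = b we get b = -3, and a·3π/2 + -3 = 9 gives a = 8/π, so
    z(θ) = (8/π) θ − 3.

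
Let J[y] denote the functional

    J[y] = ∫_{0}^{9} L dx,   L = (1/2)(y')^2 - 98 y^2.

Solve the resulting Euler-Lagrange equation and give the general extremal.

The Lagrangian is L = (1/2)(y')^2 - 98 y^2.
∂L/∂y = -196y.
∂L/∂y' = y'.
The Euler-Lagrange equation d/dx(∂L/∂y') − ∂L/∂y = 0 becomes:
    y'' + 196 y = 0
General solution: y(x) = A sin(14x) + B cos(14x), where A and B are arbitrary constants fixed by the endpoint conditions.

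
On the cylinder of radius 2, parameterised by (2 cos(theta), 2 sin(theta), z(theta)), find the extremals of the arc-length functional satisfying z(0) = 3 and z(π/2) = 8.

Parameterise the cylinder of radius R = 2 as
    r(θ) = (2 cos θ, 2 sin θ, z(θ)).
The arc-length element is
    ds = sqrt(4 + (dz/dθ)^2) dθ,
so the Lagrangian is L = sqrt(4 + z'^2).
L depends on z' only, not on z or θ, so ∂L/∂z = 0 and
    ∂L/∂z' = z' / sqrt(4 + z'^2).
The Euler-Lagrange equation gives
    d/dθ( z' / sqrt(4 + z'^2) ) = 0,
so z' is constant. Integrating once:
    z(θ) = a θ + b,
a helix on the cylinder (a straight line when the cylinder is unrolled). The constants a, b are determined by the endpoint conditions.
With endpoint conditions z(0) = 3 and z(π/2) = 8: from z(0) = b we get b = 3, and a·π/2 + 3 = 8 gives a = 10/π, so
    z(θ) = (10/π) θ + 3.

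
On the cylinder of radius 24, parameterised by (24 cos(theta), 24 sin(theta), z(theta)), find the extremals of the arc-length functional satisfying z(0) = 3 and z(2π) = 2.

Parameterise the cylinder of radius R = 24 as
    r(θ) = (24 cos θ, 24 sin θ, z(θ)).
The arc-length element is
    ds = sqrt(576 + (dz/dθ)^2) dθ,
so the Lagrangian is L = sqrt(576 + z'^2).
L depends on z' only, not on z or θ, so ∂L/∂z = 0 and
    ∂L/∂z' = z' / sqrt(576 + z'^2).
The Euler-Lagrange equation gives
    d/dθ( z' / sqrt(576 + z'^2) ) = 0,
so z' is constant. Integrating once:
    z(θ) = a θ + b,
a helix on the cylinder (a straight line when the cylinder is unrolled). The constants a, b are determined by the endpoint conditions.
With endpoint conditions z(0) = 3 and z(2π) = 2: from z(0) = b we get b = 3, and a·2π + 3 = 2 gives a = -1/(2π), so
    z(θ) = (-1/(2π)) θ + 3.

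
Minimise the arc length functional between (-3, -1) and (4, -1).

Arc-length functional: J[y] = ∫ sqrt(1 + (y')^2) dx.
Lagrangian L = sqrt(1 + (y')^2) has no explicit y dependence, so ∂L/∂y = 0 and the Euler-Lagrange equation gives
    d/dx( y' / sqrt(1 + (y')^2) ) = 0  ⇒  y' / sqrt(1 + (y')^2) = const.
Hence y' is constant, so y(x) is affine.
Fitting the endpoints (-3, -1) and (4, -1):
    slope m = ((-1) − (-1)) / (4 − (-3)) = 0,
    intercept c = (-1) − m·(-3) = -1.
Extremal: y(x) = -1.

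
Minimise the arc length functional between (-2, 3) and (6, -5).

Arc-length functional: J[y] = ∫ sqrt(1 + (y')^2) dx.
Lagrangian L = sqrt(1 + (y')^2) has no explicit y dependence, so ∂L/∂y = 0 and the Euler-Lagrange equation gives
    d/dx( y' / sqrt(1 + (y')^2) ) = 0  ⇒  y' / sqrt(1 + (y')^2) = const.
Hence y' is constant, so y(x) is affine.
Fitting the endpoints (-2, 3) and (6, -5):
    slope m = ((-5) − 3) / (6 − (-2)) = -1,
    intercept c = 3 − m·(-2) = 1.
Extremal: y(x) = -x + 1.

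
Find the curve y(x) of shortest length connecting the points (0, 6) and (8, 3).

Arc-length functional: J[y] = ∫ sqrt(1 + (y')^2) dx.
Lagrangian L = sqrt(1 + (y')^2) has no explicit y dependence, so ∂L/∂y = 0 and the Euler-Lagrange equation gives
    d/dx( y' / sqrt(1 + (y')^2) ) = 0  ⇒  y' / sqrt(1 + (y')^2) = const.
Hence y' is constant, so y(x) is affine.
Fitting the endpoints (0, 6) and (8, 3):
    slope m = (3 − 6) / (8 − 0) = -3/8,
    intercept c = 6 − m·0 = 6.
Extremal: y(x) = (-3/8) x + 6.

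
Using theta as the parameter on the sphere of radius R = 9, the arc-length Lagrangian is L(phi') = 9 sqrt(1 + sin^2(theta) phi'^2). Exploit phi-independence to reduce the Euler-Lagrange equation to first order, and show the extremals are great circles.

On the sphere of radius R = 9 with spherical coordinates (θ, φ), the induced metric is
    ds^2 = 81(dθ^2 + sin^2(θ) dφ^2).
Parameterise by θ; the arc-length functional is
    J[φ] = ∫ 9 sqrt(1 + sin^2(θ) (dφ/dθ)^2) dθ,
so L = 9 sqrt(1 + sin^2(θ) φ'^2). Compute
    ∂L/∂φ = 0  (L has no explicit φ dependence),
    ∂L/∂φ' = 9 sin^2(θ) φ' / sqrt(1 + sin^2(θ) φ'^2).
Since ∂L/∂φ = 0, the Euler-Lagrange equation
    d/dθ(∂L/∂φ') − ∂L/∂φ = 0
reduces to d/dθ(∂L/∂φ') = 0, i.e. the momentum conjugate to φ is conserved:
    9 sin^2(θ) φ' / sqrt(1 + sin^2(θ) φ'^2) = C.
The overall factor of 9 is constant, so dividing through gives Clairaut's relation sin^2(θ) φ' / sqrt(1 + sin^2(θ) φ'^2) = C' (with C' = C/9). Solving for φ' and integrating gives the great-circle family
    cot(θ) = A cos(φ − φ_0),
i.e. the intersection of the sphere with a plane through the origin. The two constants A and φ_0 (equivalently C and one phase) are fixed by the two endpoint conditions.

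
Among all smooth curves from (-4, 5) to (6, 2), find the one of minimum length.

Arc-length functional: J[y] = ∫ sqrt(1 + (y')^2) dx.
Lagrangian L = sqrt(1 + (y')^2) has no explicit y dependence, so ∂L/∂y = 0 and the Euler-Lagrange equation gives
    d/dx( y' / sqrt(1 + (y')^2) ) = 0  ⇒  y' / sqrt(1 + (y')^2) = const.
Hence y' is constant, so y(x) is affine.
Fitting the endpoints (-4, 5) and (6, 2):
    slope m = (2 − 5) / (6 − (-4)) = -3/10,
    intercept c = 5 − m·(-4) = 19/5.
Extremal: y(x) = (-3/10) x + 19/5.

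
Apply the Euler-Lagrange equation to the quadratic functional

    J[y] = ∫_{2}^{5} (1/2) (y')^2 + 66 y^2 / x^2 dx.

The Lagrangian is L = (1/2) (y')^2 + 66 y^2 / x^2.
Compute ∂L/∂y = 132y/x^2, ∂L/∂y' = y'.
The Euler-Lagrange equation d/dx(∂L/∂y') − ∂L/∂y = 0 reduces to
    y'' − 132/x^2 · y = 0  (x > 0).
Its general solution is
    y(x) = A x^12 + B x^(-11),
with A, B fixed by the endpoint conditions.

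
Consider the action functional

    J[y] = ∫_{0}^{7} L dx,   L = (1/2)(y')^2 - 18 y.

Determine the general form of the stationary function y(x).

The Lagrangian is L = (1/2)(y')^2 - 18 y.
∂L/∂y = -18.
∂L/∂y' = y'.
The Euler-Lagrange equation d/dx(∂L/∂y') − ∂L/∂y = 0 becomes:
    y'' + 18 = 0
General solution: y(x) = -9 x^2 + A x + B, where A and B are arbitrary constants fixed by the endpoint conditions.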